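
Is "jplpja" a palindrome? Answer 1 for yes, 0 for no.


Input: jplpja
Reversed: ajplpj
  Compare pos 0 ('j') with pos 5 ('a'): MISMATCH
  Compare pos 1 ('p') with pos 4 ('j'): MISMATCH
  Compare pos 2 ('l') with pos 3 ('p'): MISMATCH
Result: not a palindrome

0


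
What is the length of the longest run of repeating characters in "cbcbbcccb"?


Input: "cbcbbcccb"
Scanning for longest run:
  Position 1 ('b'): new char, reset run to 1
  Position 2 ('c'): new char, reset run to 1
  Position 3 ('b'): new char, reset run to 1
  Position 4 ('b'): continues run of 'b', length=2
  Position 5 ('c'): new char, reset run to 1
  Position 6 ('c'): continues run of 'c', length=2
  Position 7 ('c'): continues run of 'c', length=3
  Position 8 ('b'): new char, reset run to 1
Longest run: 'c' with length 3

3


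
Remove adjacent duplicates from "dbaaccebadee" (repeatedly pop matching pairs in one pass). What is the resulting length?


Input: dbaaccebadee
Stack-based adjacent duplicate removal:
  Read 'd': push. Stack: d
  Read 'b': push. Stack: db
  Read 'a': push. Stack: dba
  Read 'a': matches stack top 'a' => pop. Stack: db
  Read 'c': push. Stack: dbc
  Read 'c': matches stack top 'c' => pop. Stack: db
  Read 'e': push. Stack: dbe
  Read 'b': push. Stack: dbeb
  Read 'a': push. Stack: dbeba
  Read 'd': push. Stack: dbebad
  Read 'e': push. Stack: dbebade
  Read 'e': matches stack top 'e' => pop. Stack: dbebad
Final stack: "dbebad" (length 6)

6


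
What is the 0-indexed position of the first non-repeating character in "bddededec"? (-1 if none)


Input: bddededec
Character frequencies:
  'b': 1
  'c': 1
  'd': 4
  'e': 3
Scanning left to right for freq == 1:
  Position 0 ('b'): unique! => answer = 0

0


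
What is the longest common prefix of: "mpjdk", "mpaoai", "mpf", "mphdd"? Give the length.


Words: mpjdk, mpaoai, mpf, mphdd
  Position 0: all 'm' => match
  Position 1: all 'p' => match
  Position 2: ('j', 'a', 'f', 'h') => mismatch, stop
LCP = "mp" (length 2)

2


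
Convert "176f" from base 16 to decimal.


Input: "176f" in base 16
Positional expansion:
  Digit '1' (value 1) x 16^3 = 4096
  Digit '7' (value 7) x 16^2 = 1792
  Digit '6' (value 6) x 16^1 = 96
  Digit 'f' (value 15) x 16^0 = 15
Sum = 5999

5999


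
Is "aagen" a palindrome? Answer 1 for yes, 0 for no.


Input: aagen
Reversed: negaa
  Compare pos 0 ('a') with pos 4 ('n'): MISMATCH
  Compare pos 1 ('a') with pos 3 ('e'): MISMATCH
Result: not a palindrome

0


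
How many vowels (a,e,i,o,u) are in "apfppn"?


Input: apfppn
Checking each character:
  'a' at position 0: vowel (running total: 1)
  'p' at position 1: consonant
  'f' at position 2: consonant
  'p' at position 3: consonant
  'p' at position 4: consonant
  'n' at position 5: consonant
Total vowels: 1

1


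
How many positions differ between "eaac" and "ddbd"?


Comparing "eaac" and "ddbd" position by position:
  Position 0: 'e' vs 'd' => DIFFER
  Position 1: 'a' vs 'd' => DIFFER
  Position 2: 'a' vs 'b' => DIFFER
  Position 3: 'c' vs 'd' => DIFFER
Positions that differ: 4

4


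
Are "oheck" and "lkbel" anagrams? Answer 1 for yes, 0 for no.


Strings: "oheck", "lkbel"
Sorted first:  cehko
Sorted second: bekll
Differ at position 0: 'c' vs 'b' => not anagrams

0


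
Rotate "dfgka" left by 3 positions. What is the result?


Input: "dfgka", rotate left by 3
First 3 characters: "dfg"
Remaining characters: "ka"
Concatenate remaining + first: "ka" + "dfg" = "kadfg"

kadfg


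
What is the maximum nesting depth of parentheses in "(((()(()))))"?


Input: "(((()(()))))"
Tracking depth:
  Position 0 '(': depth becomes 1
  Position 1 '(': depth becomes 2
  Position 2 '(': depth becomes 3
  Position 3 '(': depth becomes 4
  Position 4 ')': depth becomes 3
  Position 5 '(': depth becomes 4
  Position 6 '(': depth becomes 5
  Position 7 ')': depth becomes 4
  Position 8 ')': depth becomes 3
  Position 9 ')': depth becomes 2
  Position 10 ')': depth becomes 1
  Position 11 ')': depth becomes 0
Maximum depth reached: 5

5


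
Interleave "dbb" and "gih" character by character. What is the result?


Interleaving "dbb" and "gih":
  Position 0: 'd' from first, 'g' from second => "dg"
  Position 1: 'b' from first, 'i' from second => "bi"
  Position 2: 'b' from first, 'h' from second => "bh"
Result: dgbibh

dgbibh


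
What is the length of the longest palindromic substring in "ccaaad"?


Input: "ccaaad"
Checking substrings for palindromes:
  [2:5] "aaa" (len 3) => palindrome
  [0:2] "cc" (len 2) => palindrome
  [2:4] "aa" (len 2) => palindrome
  [3:5] "aa" (len 2) => palindrome
Longest palindromic substring: "aaa" with length 3

3


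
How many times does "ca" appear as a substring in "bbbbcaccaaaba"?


Searching for "ca" in "bbbbcaccaaaba"
Scanning each position:
  Position 0: "bb" => no
  Position 1: "bb" => no
  Position 2: "bb" => no
  Position 3: "bc" => no
  Position 4: "ca" => MATCH
  Position 5: "ac" => no
  Position 6: "cc" => no
  Position 7: "ca" => MATCH
  Position 8: "aa" => no
  Position 9: "aa" => no
  Position 10: "ab" => no
  Position 11: "ba" => no
Total occurrences: 2

2


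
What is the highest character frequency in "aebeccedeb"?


Input: aebeccedeb
Character counts:
  'a': 1
  'b': 2
  'c': 2
  'd': 1
  'e': 4
Maximum frequency: 4

4


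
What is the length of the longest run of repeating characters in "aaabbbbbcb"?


Input: "aaabbbbbcb"
Scanning for longest run:
  Position 1 ('a'): continues run of 'a', length=2
  Position 2 ('a'): continues run of 'a', length=3
  Position 3 ('b'): new char, reset run to 1
  Position 4 ('b'): continues run of 'b', length=2
  Position 5 ('b'): continues run of 'b', length=3
  Position 6 ('b'): continues run of 'b', length=4
  Position 7 ('b'): continues run of 'b', length=5
  Position 8 ('c'): new char, reset run to 1
  Position 9 ('b'): new char, reset run to 1
Longest run: 'b' with length 5

5


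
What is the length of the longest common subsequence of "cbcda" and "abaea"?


LCS of "cbcda" and "abaea"
DP table:
           a    b    a    e    a
      0    0    0    0    0    0
  c   0    0    0    0    0    0
  b   0    0    1    1    1    1
  c   0    0    1    1    1    1
  d   0    0    1    1    1    1
  a   0    1    1    2    2    2
LCS length = dp[5][5] = 2

2


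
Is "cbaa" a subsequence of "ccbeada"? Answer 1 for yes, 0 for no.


Check if "cbaa" is a subsequence of "ccbeada"
Greedy scan:
  Position 0 ('c'): matches sub[0] = 'c'
  Position 1 ('c'): no match needed
  Position 2 ('b'): matches sub[1] = 'b'
  Position 3 ('e'): no match needed
  Position 4 ('a'): matches sub[2] = 'a'
  Position 5 ('d'): no match needed
  Position 6 ('a'): matches sub[3] = 'a'
All 4 characters matched => is a subsequence

1


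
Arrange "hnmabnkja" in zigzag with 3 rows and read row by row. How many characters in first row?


Zigzag "hnmabnkja" into 3 rows:
Placing characters:
  'h' => row 0
  'n' => row 1
  'm' => row 2
  'a' => row 1
  'b' => row 0
  'n' => row 1
  'k' => row 2
  'j' => row 1
  'a' => row 0
Rows:
  Row 0: "hba"
  Row 1: "nanj"
  Row 2: "mk"
First row length: 3

3


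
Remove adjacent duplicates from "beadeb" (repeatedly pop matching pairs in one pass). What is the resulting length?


Input: beadeb
Stack-based adjacent duplicate removal:
  Read 'b': push. Stack: b
  Read 'e': push. Stack: be
  Read 'a': push. Stack: bea
  Read 'd': push. Stack: bead
  Read 'e': push. Stack: beade
  Read 'b': push. Stack: beadeb
Final stack: "beadeb" (length 6)

6


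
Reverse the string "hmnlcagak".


Input: hmnlcagak
Reading characters right to left:
  Position 8: 'k'
  Position 7: 'a'
  Position 6: 'g'
  Position 5: 'a'
  Position 4: 'c'
  Position 3: 'l'
  Position 2: 'n'
  Position 1: 'm'
  Position 0: 'h'
Reversed: kagaclnmh

kagaclnmh


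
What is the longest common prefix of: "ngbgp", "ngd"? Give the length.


Words: ngbgp, ngd
  Position 0: all 'n' => match
  Position 1: all 'g' => match
  Position 2: ('b', 'd') => mismatch, stop
LCP = "ng" (length 2)

2


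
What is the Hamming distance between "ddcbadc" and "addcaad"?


Comparing "ddcbadc" and "addcaad" position by position:
  Position 0: 'd' vs 'a' => differ
  Position 1: 'd' vs 'd' => same
  Position 2: 'c' vs 'd' => differ
  Position 3: 'b' vs 'c' => differ
  Position 4: 'a' vs 'a' => same
  Position 5: 'd' vs 'a' => differ
  Position 6: 'c' vs 'd' => differ
Total differences (Hamming distance): 5

5


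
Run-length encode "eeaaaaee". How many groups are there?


Input: eeaaaaee
Scanning for consecutive runs:
  Group 1: 'e' x 2 (positions 0-1)
  Group 2: 'a' x 4 (positions 2-5)
  Group 3: 'e' x 2 (positions 6-7)
Total groups: 3

3


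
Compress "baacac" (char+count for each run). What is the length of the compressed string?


Input: baacac
Runs:
  'b' x 1 => "b1"
  'a' x 2 => "a2"
  'c' x 1 => "c1"
  'a' x 1 => "a1"
  'c' x 1 => "c1"
Compressed: "b1a2c1a1c1"
Compressed length: 10

10


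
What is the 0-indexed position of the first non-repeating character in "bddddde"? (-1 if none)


Input: bddddde
Character frequencies:
  'b': 1
  'd': 5
  'e': 1
Scanning left to right for freq == 1:
  Position 0 ('b'): unique! => answer = 0

0


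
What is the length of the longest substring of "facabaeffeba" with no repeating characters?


Input: "facabaeffeba"
Sliding window (track last position of each char):
  Position 0 ('f'): window [0,0] length 1 -- new best
  Position 1 ('a'): window [0,1] length 2 -- new best
  Position 2 ('c'): window [0,2] length 3 -- new best
  Position 3 ('a'): repeat (last at 1), move window start to 2
  Position 3 ('a'): window [2,3] length 2
  Position 4 ('b'): window [2,4] length 3
  Position 5 ('a'): repeat (last at 3), move window start to 4
  Position 5 ('a'): window [4,5] length 2
  Position 6 ('e'): window [4,6] length 3
  Position 7 ('f'): window [4,7] length 4 -- new best
  Position 8 ('f'): repeat (last at 7), move window start to 8
  Position 8 ('f'): window [8,8] length 1
  Position 9 ('e'): window [8,9] length 2
  Position 10 ('b'): window [8,10] length 3
  Position 11 ('a'): window [8,11] length 4
Longest substring with no repeats: "baef" with length 4

4


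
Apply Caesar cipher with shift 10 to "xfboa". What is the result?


Caesar cipher: shift "xfboa" by 10
  'x' (pos 23) + 10 = pos 7 = 'h'
  'f' (pos 5) + 10 = pos 15 = 'p'
  'b' (pos 1) + 10 = pos 11 = 'l'
  'o' (pos 14) + 10 = pos 24 = 'y'
  'a' (pos 0) + 10 = pos 10 = 'k'
Result: hplyk

hplyk


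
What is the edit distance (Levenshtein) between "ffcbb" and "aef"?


Computing edit distance: "ffcbb" -> "aef"
DP table:
           a    e    f
      0    1    2    3
  f   1    1    2    2
  f   2    2    2    2
  c   3    3    3    3
  b   4    4    4    4
  b   5    5    5    5
Edit distance = dp[5][3] = 5

5


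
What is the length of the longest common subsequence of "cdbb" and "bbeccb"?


LCS of "cdbb" and "bbeccb"
DP table:
           b    b    e    c    c    b
      0    0    0    0    0    0    0
  c   0    0    0    0    1    1    1
  d   0    0    0    0    1    1    1
  b   0    1    1    1    1    1    2
  b   0    1    2    2    2    2    2
LCS length = dp[4][6] = 2

2


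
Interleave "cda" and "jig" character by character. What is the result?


Interleaving "cda" and "jig":
  Position 0: 'c' from first, 'j' from second => "cj"
  Position 1: 'd' from first, 'i' from second => "di"
  Position 2: 'a' from first, 'g' from second => "ag"
Result: cjdiag

cjdiag


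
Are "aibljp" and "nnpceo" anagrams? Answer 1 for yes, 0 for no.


Strings: "aibljp", "nnpceo"
Sorted first:  abijlp
Sorted second: cennop
Differ at position 0: 'a' vs 'c' => not anagrams

0


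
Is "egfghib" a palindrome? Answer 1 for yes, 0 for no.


Input: egfghib
Reversed: bihgfge
  Compare pos 0 ('e') with pos 6 ('b'): MISMATCH
  Compare pos 1 ('g') with pos 5 ('i'): MISMATCH
  Compare pos 2 ('f') with pos 4 ('h'): MISMATCH
Result: not a palindrome

0


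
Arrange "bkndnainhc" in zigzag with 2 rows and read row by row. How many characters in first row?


Zigzag "bkndnainhc" into 2 rows:
Placing characters:
  'b' => row 0
  'k' => row 1
  'n' => row 0
  'd' => row 1
  'n' => row 0
  'a' => row 1
  'i' => row 0
  'n' => row 1
  'h' => row 0
  'c' => row 1
Rows:
  Row 0: "bnnih"
  Row 1: "kdanc"
First row length: 5

5


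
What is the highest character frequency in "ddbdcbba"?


Input: ddbdcbba
Character counts:
  'a': 1
  'b': 3
  'c': 1
  'd': 3
Maximum frequency: 3

3


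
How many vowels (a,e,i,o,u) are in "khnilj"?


Input: khnilj
Checking each character:
  'k' at position 0: consonant
  'h' at position 1: consonant
  'n' at position 2: consonant
  'i' at position 3: vowel (running total: 1)
  'l' at position 4: consonant
  'j' at position 5: consonant
Total vowels: 1

1


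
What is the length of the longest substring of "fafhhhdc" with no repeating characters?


Input: "fafhhhdc"
Sliding window (track last position of each char):
  Position 0 ('f'): window [0,0] length 1 -- new best
  Position 1 ('a'): window [0,1] length 2 -- new best
  Position 2 ('f'): repeat (last at 0), move window start to 1
  Position 2 ('f'): window [1,2] length 2
  Position 3 ('h'): window [1,3] length 3 -- new best
  Position 4 ('h'): repeat (last at 3), move window start to 4
  Position 4 ('h'): window [4,4] length 1
  Position 5 ('h'): repeat (last at 4), move window start to 5
  Position 5 ('h'): window [5,5] length 1
  Position 6 ('d'): window [5,6] length 2
  Position 7 ('c'): window [5,7] length 3
Longest substring with no repeats: "afh" with length 3

3


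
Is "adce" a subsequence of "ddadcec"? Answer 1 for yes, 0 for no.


Check if "adce" is a subsequence of "ddadcec"
Greedy scan:
  Position 0 ('d'): no match needed
  Position 1 ('d'): no match needed
  Position 2 ('a'): matches sub[0] = 'a'
  Position 3 ('d'): matches sub[1] = 'd'
  Position 4 ('c'): matches sub[2] = 'c'
  Position 5 ('e'): matches sub[3] = 'e'
  Position 6 ('c'): no match needed
All 4 characters matched => is a subsequence

1


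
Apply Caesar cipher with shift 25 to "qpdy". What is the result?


Caesar cipher: shift "qpdy" by 25
  'q' (pos 16) + 25 = pos 15 = 'p'
  'p' (pos 15) + 25 = pos 14 = 'o'
  'd' (pos 3) + 25 = pos 2 = 'c'
  'y' (pos 24) + 25 = pos 23 = 'x'
Result: pocx

pocx


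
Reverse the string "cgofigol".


Input: cgofigol
Reading characters right to left:
  Position 7: 'l'
  Position 6: 'o'
  Position 5: 'g'
  Position 4: 'i'
  Position 3: 'f'
  Position 2: 'o'
  Position 1: 'g'
  Position 0: 'c'
Reversed: logifogc

logifogc


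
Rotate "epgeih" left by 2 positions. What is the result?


Input: "epgeih", rotate left by 2
First 2 characters: "ep"
Remaining characters: "geih"
Concatenate remaining + first: "geih" + "ep" = "geihep"

geihep


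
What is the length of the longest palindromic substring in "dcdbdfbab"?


Input: "dcdbdfbab"
Checking substrings for palindromes:
  [0:3] "dcd" (len 3) => palindrome
  [2:5] "dbd" (len 3) => palindrome
  [6:9] "bab" (len 3) => palindrome
Longest palindromic substring: "dcd" with length 3

3


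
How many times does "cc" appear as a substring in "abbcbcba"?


Searching for "cc" in "abbcbcba"
Scanning each position:
  Position 0: "ab" => no
  Position 1: "bb" => no
  Position 2: "bc" => no
  Position 3: "cb" => no
  Position 4: "bc" => no
  Position 5: "cb" => no
  Position 6: "ba" => no
Total occurrences: 0

0


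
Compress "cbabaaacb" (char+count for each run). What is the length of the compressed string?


Input: cbabaaacb
Runs:
  'c' x 1 => "c1"
  'b' x 1 => "b1"
  'a' x 1 => "a1"
  'b' x 1 => "b1"
  'a' x 3 => "a3"
  'c' x 1 => "c1"
  'b' x 1 => "b1"
Compressed: "c1b1a1b1a3c1b1"
Compressed length: 14

14


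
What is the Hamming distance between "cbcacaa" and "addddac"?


Comparing "cbcacaa" and "addddac" position by position:
  Position 0: 'c' vs 'a' => differ
  Position 1: 'b' vs 'd' => differ
  Position 2: 'c' vs 'd' => differ
  Position 3: 'a' vs 'd' => differ
  Position 4: 'c' vs 'd' => differ
  Position 5: 'a' vs 'a' => same
  Position 6: 'a' vs 'c' => differ
Total differences (Hamming distance): 6

6


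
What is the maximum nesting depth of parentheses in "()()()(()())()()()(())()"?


Input: "()()()(()())()()()(())()"
Tracking depth:
  Position 0 '(': depth becomes 1
  Position 1 ')': depth becomes 0
  Position 2 '(': depth becomes 1
  Position 3 ')': depth becomes 0
  Position 4 '(': depth becomes 1
  Position 5 ')': depth becomes 0
  Position 6 '(': depth becomes 1
  Position 7 '(': depth becomes 2
  Position 8 ')': depth becomes 1
  Position 9 '(': depth becomes 2
  Position 10 ')': depth becomes 1
  Position 11 ')': depth becomes 0
  Position 12 '(': depth becomes 1
  Position 13 ')': depth becomes 0
  Position 14 '(': depth becomes 1
  Position 15 ')': depth becomes 0
  Position 16 '(': depth becomes 1
  Position 17 ')': depth becomes 0
  Position 18 '(': depth becomes 1
  Position 19 '(': depth becomes 2
  Position 20 ')': depth becomes 1
  Position 21 ')': depth becomes 0
  Position 22 '(': depth becomes 1
  Position 23 ')': depth becomes 0
Maximum depth reached: 2

2


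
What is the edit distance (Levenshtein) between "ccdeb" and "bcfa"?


Computing edit distance: "ccdeb" -> "bcfa"
DP table:
           b    c    f    a
      0    1    2    3    4
  c   1    1    1    2    3
  c   2    2    1    2    3
  d   3    3    2    2    3
  e   4    4    3    3    3
  b   5    4    4    4    4
Edit distance = dp[5][4] = 4

4


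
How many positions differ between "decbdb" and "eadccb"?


Comparing "decbdb" and "eadccb" position by position:
  Position 0: 'd' vs 'e' => DIFFER
  Position 1: 'e' vs 'a' => DIFFER
  Position 2: 'c' vs 'd' => DIFFER
  Position 3: 'b' vs 'c' => DIFFER
  Position 4: 'd' vs 'c' => DIFFER
  Position 5: 'b' vs 'b' => same
Positions that differ: 5

5


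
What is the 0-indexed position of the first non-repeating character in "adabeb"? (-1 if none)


Input: adabeb
Character frequencies:
  'a': 2
  'b': 2
  'd': 1
  'e': 1
Scanning left to right for freq == 1:
  Position 0 ('a'): freq=2, skip
  Position 1 ('d'): unique! => answer = 1

1


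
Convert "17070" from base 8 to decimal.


Input: "17070" in base 8
Positional expansion:
  Digit '1' (value 1) x 8^4 = 4096
  Digit '7' (value 7) x 8^3 = 3584
  Digit '0' (value 0) x 8^2 = 0
  Digit '7' (value 7) x 8^1 = 56
  Digit '0' (value 0) x 8^0 = 0
Sum = 7736

7736


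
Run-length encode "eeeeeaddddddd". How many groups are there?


Input: eeeeeaddddddd
Scanning for consecutive runs:
  Group 1: 'e' x 5 (positions 0-4)
  Group 2: 'a' x 1 (positions 5-5)
  Group 3: 'd' x 7 (positions 6-12)
Total groups: 3

3


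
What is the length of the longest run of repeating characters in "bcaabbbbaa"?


Input: "bcaabbbbaa"
Scanning for longest run:
  Position 1 ('c'): new char, reset run to 1
  Position 2 ('a'): new char, reset run to 1
  Position 3 ('a'): continues run of 'a', length=2
  Position 4 ('b'): new char, reset run to 1
  Position 5 ('b'): continues run of 'b', length=2
  Position 6 ('b'): continues run of 'b', length=3
  Position 7 ('b'): continues run of 'b', length=4
  Position 8 ('a'): new char, reset run to 1
  Position 9 ('a'): continues run of 'a', length=2
Longest run: 'b' with length 4

4


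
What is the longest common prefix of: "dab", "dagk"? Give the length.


Words: dab, dagk
  Position 0: all 'd' => match
  Position 1: all 'a' => match
  Position 2: ('b', 'g') => mismatch, stop
LCP = "da" (length 2)

2


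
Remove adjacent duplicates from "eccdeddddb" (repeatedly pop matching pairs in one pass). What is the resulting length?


Input: eccdeddddb
Stack-based adjacent duplicate removal:
  Read 'e': push. Stack: e
  Read 'c': push. Stack: ec
  Read 'c': matches stack top 'c' => pop. Stack: e
  Read 'd': push. Stack: ed
  Read 'e': push. Stack: ede
  Read 'd': push. Stack: eded
  Read 'd': matches stack top 'd' => pop. Stack: ede
  Read 'd': push. Stack: eded
  Read 'd': matches stack top 'd' => pop. Stack: ede
  Read 'b': push. Stack: edeb
Final stack: "edeb" (length 4)

4


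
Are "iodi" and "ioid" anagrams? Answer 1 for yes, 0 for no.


Strings: "iodi", "ioid"
Sorted first:  diio
Sorted second: diio
Sorted forms match => anagrams

1


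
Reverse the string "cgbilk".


Input: cgbilk
Reading characters right to left:
  Position 5: 'k'
  Position 4: 'l'
  Position 3: 'i'
  Position 2: 'b'
  Position 1: 'g'
  Position 0: 'c'
Reversed: klibgc

klibgc


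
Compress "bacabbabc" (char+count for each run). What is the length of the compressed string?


Input: bacabbabc
Runs:
  'b' x 1 => "b1"
  'a' x 1 => "a1"
  'c' x 1 => "c1"
  'a' x 1 => "a1"
  'b' x 2 => "b2"
  'a' x 1 => "a1"
  'b' x 1 => "b1"
  'c' x 1 => "c1"
Compressed: "b1a1c1a1b2a1b1c1"
Compressed length: 16

16


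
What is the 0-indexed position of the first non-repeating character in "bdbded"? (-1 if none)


Input: bdbded
Character frequencies:
  'b': 2
  'd': 3
  'e': 1
Scanning left to right for freq == 1:
  Position 0 ('b'): freq=2, skip
  Position 1 ('d'): freq=3, skip
  Position 2 ('b'): freq=2, skip
  Position 3 ('d'): freq=3, skip
  Position 4 ('e'): unique! => answer = 4

4


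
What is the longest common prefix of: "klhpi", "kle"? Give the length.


Words: klhpi, kle
  Position 0: all 'k' => match
  Position 1: all 'l' => match
  Position 2: ('h', 'e') => mismatch, stop
LCP = "kl" (length 2)

2


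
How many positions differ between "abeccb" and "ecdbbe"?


Comparing "abeccb" and "ecdbbe" position by position:
  Position 0: 'a' vs 'e' => DIFFER
  Position 1: 'b' vs 'c' => DIFFER
  Position 2: 'e' vs 'd' => DIFFER
  Position 3: 'c' vs 'b' => DIFFER
  Position 4: 'c' vs 'b' => DIFFER
  Position 5: 'b' vs 'e' => DIFFER
Positions that differ: 6

6


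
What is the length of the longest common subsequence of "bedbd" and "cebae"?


LCS of "bedbd" and "cebae"
DP table:
           c    e    b    a    e
      0    0    0    0    0    0
  b   0    0    0    1    1    1
  e   0    0    1    1    1    2
  d   0    0    1    1    1    2
  b   0    0    1    2    2    2
  d   0    0    1    2    2    2
LCS length = dp[5][5] = 2

2


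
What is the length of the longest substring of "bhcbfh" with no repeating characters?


Input: "bhcbfh"
Sliding window (track last position of each char):
  Position 0 ('b'): window [0,0] length 1 -- new best
  Position 1 ('h'): window [0,1] length 2 -- new best
  Position 2 ('c'): window [0,2] length 3 -- new best
  Position 3 ('b'): repeat (last at 0), move window start to 1
  Position 3 ('b'): window [1,3] length 3
  Position 4 ('f'): window [1,4] length 4 -- new best
  Position 5 ('h'): repeat (last at 1), move window start to 2
  Position 5 ('h'): window [2,5] length 4
Longest substring with no repeats: "hcbf" with length 4

4


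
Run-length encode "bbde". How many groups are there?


Input: bbde
Scanning for consecutive runs:
  Group 1: 'b' x 2 (positions 0-1)
  Group 2: 'd' x 1 (positions 2-2)
  Group 3: 'e' x 1 (positions 3-3)
Total groups: 3

3


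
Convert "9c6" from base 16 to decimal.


Input: "9c6" in base 16
Positional expansion:
  Digit '9' (value 9) x 16^2 = 2304
  Digit 'c' (value 12) x 16^1 = 192
  Digit '6' (value 6) x 16^0 = 6
Sum = 2502

2502


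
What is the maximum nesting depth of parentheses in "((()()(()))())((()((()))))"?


Input: "((()()(()))())((()((()))))"
Tracking depth:
  Position 0 '(': depth becomes 1
  Position 1 '(': depth becomes 2
  Position 2 '(': depth becomes 3
  Position 3 ')': depth becomes 2
  Position 4 '(': depth becomes 3
  Position 5 ')': depth becomes 2
  Position 6 '(': depth becomes 3
  Position 7 '(': depth becomes 4
  Position 8 ')': depth becomes 3
  Position 9 ')': depth becomes 2
  Position 10 ')': depth becomes 1
  Position 11 '(': depth becomes 2
  Position 12 ')': depth becomes 1
  Position 13 ')': depth becomes 0
  Position 14 '(': depth becomes 1
  Position 15 '(': depth becomes 2
  Position 16 '(': depth becomes 3
  Position 17 ')': depth becomes 2
  Position 18 '(': depth becomes 3
  Position 19 '(': depth becomes 4
  Position 20 '(': depth becomes 5
  Position 21 ')': depth becomes 4
  Position 22 ')': depth becomes 3
  Position 23 ')': depth becomes 2
  Position 24 ')': depth becomes 1
  Position 25 ')': depth becomes 0
Maximum depth reached: 5

5


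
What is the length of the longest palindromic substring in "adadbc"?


Input: "adadbc"
Checking substrings for palindromes:
  [0:3] "ada" (len 3) => palindrome
  [1:4] "dad" (len 3) => palindrome
Longest palindromic substring: "ada" with length 3

3


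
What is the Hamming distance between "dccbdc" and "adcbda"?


Comparing "dccbdc" and "adcbda" position by position:
  Position 0: 'd' vs 'a' => differ
  Position 1: 'c' vs 'd' => differ
  Position 2: 'c' vs 'c' => same
  Position 3: 'b' vs 'b' => same
  Position 4: 'd' vs 'd' => same
  Position 5: 'c' vs 'a' => differ
Total differences (Hamming distance): 3

3


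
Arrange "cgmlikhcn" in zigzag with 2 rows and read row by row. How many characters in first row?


Zigzag "cgmlikhcn" into 2 rows:
Placing characters:
  'c' => row 0
  'g' => row 1
  'm' => row 0
  'l' => row 1
  'i' => row 0
  'k' => row 1
  'h' => row 0
  'c' => row 1
  'n' => row 0
Rows:
  Row 0: "cmihn"
  Row 1: "glkc"
First row length: 5

5


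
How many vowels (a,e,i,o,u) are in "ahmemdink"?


Input: ahmemdink
Checking each character:
  'a' at position 0: vowel (running total: 1)
  'h' at position 1: consonant
  'm' at position 2: consonant
  'e' at position 3: vowel (running total: 2)
  'm' at position 4: consonant
  'd' at position 5: consonant
  'i' at position 6: vowel (running total: 3)
  'n' at position 7: consonant
  'k' at position 8: consonant
Total vowels: 3

3


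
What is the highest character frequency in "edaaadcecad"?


Input: edaaadcecad
Character counts:
  'a': 4
  'c': 2
  'd': 3
  'e': 2
Maximum frequency: 4

4


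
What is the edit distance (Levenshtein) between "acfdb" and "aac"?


Computing edit distance: "acfdb" -> "aac"
DP table:
           a    a    c
      0    1    2    3
  a   1    0    1    2
  c   2    1    1    1
  f   3    2    2    2
  d   4    3    3    3
  b   5    4    4    4
Edit distance = dp[5][3] = 4

4


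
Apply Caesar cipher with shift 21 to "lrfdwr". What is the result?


Caesar cipher: shift "lrfdwr" by 21
  'l' (pos 11) + 21 = pos 6 = 'g'
  'r' (pos 17) + 21 = pos 12 = 'm'
  'f' (pos 5) + 21 = pos 0 = 'a'
  'd' (pos 3) + 21 = pos 24 = 'y'
  'w' (pos 22) + 21 = pos 17 = 'r'
  'r' (pos 17) + 21 = pos 12 = 'm'
Result: gmayrm

gmayrm


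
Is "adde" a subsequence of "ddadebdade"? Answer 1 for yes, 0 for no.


Check if "adde" is a subsequence of "ddadebdade"
Greedy scan:
  Position 0 ('d'): no match needed
  Position 1 ('d'): no match needed
  Position 2 ('a'): matches sub[0] = 'a'
  Position 3 ('d'): matches sub[1] = 'd'
  Position 4 ('e'): no match needed
  Position 5 ('b'): no match needed
  Position 6 ('d'): matches sub[2] = 'd'
  Position 7 ('a'): no match needed
  Position 8 ('d'): no match needed
  Position 9 ('e'): matches sub[3] = 'e'
All 4 characters matched => is a subsequence

1


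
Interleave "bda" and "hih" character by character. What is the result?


Interleaving "bda" and "hih":
  Position 0: 'b' from first, 'h' from second => "bh"
  Position 1: 'd' from first, 'i' from second => "di"
  Position 2: 'a' from first, 'h' from second => "ah"
Result: bhdiah

bhdiah


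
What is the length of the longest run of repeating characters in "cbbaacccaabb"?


Input: "cbbaacccaabb"
Scanning for longest run:
  Position 1 ('b'): new char, reset run to 1
  Position 2 ('b'): continues run of 'b', length=2
  Position 3 ('a'): new char, reset run to 1
  Position 4 ('a'): continues run of 'a', length=2
  Position 5 ('c'): new char, reset run to 1
  Position 6 ('c'): continues run of 'c', length=2
  Position 7 ('c'): continues run of 'c', length=3
  Position 8 ('a'): new char, reset run to 1
  Position 9 ('a'): continues run of 'a', length=2
  Position 10 ('b'): new char, reset run to 1
  Position 11 ('b'): continues run of 'b', length=2
Longest run: 'c' with length 3

3


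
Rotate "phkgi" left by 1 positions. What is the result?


Input: "phkgi", rotate left by 1
First 1 characters: "p"
Remaining characters: "hkgi"
Concatenate remaining + first: "hkgi" + "p" = "hkgip"

hkgip


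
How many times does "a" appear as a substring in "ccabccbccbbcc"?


Searching for "a" in "ccabccbccbbcc"
Scanning each position:
  Position 0: "c" => no
  Position 1: "c" => no
  Position 2: "a" => MATCH
  Position 3: "b" => no
  Position 4: "c" => no
  Position 5: "c" => no
  Position 6: "b" => no
  Position 7: "c" => no
  Position 8: "c" => no
  Position 9: "b" => no
  Position 10: "b" => no
  Position 11: "c" => no
  Position 12: "c" => no
Total occurrences: 1

1


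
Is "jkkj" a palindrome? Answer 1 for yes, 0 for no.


Input: jkkj
Reversed: jkkj
  Compare pos 0 ('j') with pos 3 ('j'): match
  Compare pos 1 ('k') with pos 2 ('k'): match
Result: palindrome

1


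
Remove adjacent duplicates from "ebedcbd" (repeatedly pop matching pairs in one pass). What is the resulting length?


Input: ebedcbd
Stack-based adjacent duplicate removal:
  Read 'e': push. Stack: e
  Read 'b': push. Stack: eb
  Read 'e': push. Stack: ebe
  Read 'd': push. Stack: ebed
  Read 'c': push. Stack: ebedc
  Read 'b': push. Stack: ebedcb
  Read 'd': push. Stack: ebedcbd
Final stack: "ebedcbd" (length 7)

7


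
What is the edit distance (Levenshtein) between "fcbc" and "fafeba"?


Computing edit distance: "fcbc" -> "fafeba"
DP table:
           f    a    f    e    b    a
      0    1    2    3    4    5    6
  f   1    0    1    2    3    4    5
  c   2    1    1    2    3    4    5
  b   3    2    2    2    3    3    4
  c   4    3    3    3    3    4    4
Edit distance = dp[4][6] = 4

4


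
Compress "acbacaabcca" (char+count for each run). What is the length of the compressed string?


Input: acbacaabcca
Runs:
  'a' x 1 => "a1"
  'c' x 1 => "c1"
  'b' x 1 => "b1"
  'a' x 1 => "a1"
  'c' x 1 => "c1"
  'a' x 2 => "a2"
  'b' x 1 => "b1"
  'c' x 2 => "c2"
  'a' x 1 => "a1"
Compressed: "a1c1b1a1c1a2b1c2a1"
Compressed length: 18

18


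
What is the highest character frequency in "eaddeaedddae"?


Input: eaddeaedddae
Character counts:
  'a': 3
  'd': 5
  'e': 4
Maximum frequency: 5

5


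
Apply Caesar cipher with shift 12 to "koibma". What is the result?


Caesar cipher: shift "koibma" by 12
  'k' (pos 10) + 12 = pos 22 = 'w'
  'o' (pos 14) + 12 = pos 0 = 'a'
  'i' (pos 8) + 12 = pos 20 = 'u'
  'b' (pos 1) + 12 = pos 13 = 'n'
  'm' (pos 12) + 12 = pos 24 = 'y'
  'a' (pos 0) + 12 = pos 12 = 'm'
Result: waunym

waunym


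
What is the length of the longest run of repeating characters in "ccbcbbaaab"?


Input: "ccbcbbaaab"
Scanning for longest run:
  Position 1 ('c'): continues run of 'c', length=2
  Position 2 ('b'): new char, reset run to 1
  Position 3 ('c'): new char, reset run to 1
  Position 4 ('b'): new char, reset run to 1
  Position 5 ('b'): continues run of 'b', length=2
  Position 6 ('a'): new char, reset run to 1
  Position 7 ('a'): continues run of 'a', length=2
  Position 8 ('a'): continues run of 'a', length=3
  Position 9 ('b'): new char, reset run to 1
Longest run: 'a' with length 3

3


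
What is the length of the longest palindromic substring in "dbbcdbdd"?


Input: "dbbcdbdd"
Checking substrings for palindromes:
  [4:7] "dbd" (len 3) => palindrome
  [1:3] "bb" (len 2) => palindrome
  [6:8] "dd" (len 2) => palindrome
Longest palindromic substring: "dbd" with length 3

3


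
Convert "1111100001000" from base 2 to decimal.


Input: "1111100001000" in base 2
Positional expansion:
  Digit '1' (value 1) x 2^12 = 4096
  Digit '1' (value 1) x 2^11 = 2048
  Digit '1' (value 1) x 2^10 = 1024
  Digit '1' (value 1) x 2^9 = 512
  Digit '1' (value 1) x 2^8 = 256
  Digit '0' (value 0) x 2^7 = 0
  Digit '0' (value 0) x 2^6 = 0
  Digit '0' (value 0) x 2^5 = 0
  Digit '0' (value 0) x 2^4 = 0
  Digit '1' (value 1) x 2^3 = 8
  Digit '0' (value 0) x 2^2 = 0
  Digit '0' (value 0) x 2^1 = 0
  Digit '0' (value 0) x 2^0 = 0
Sum = 7944

7944


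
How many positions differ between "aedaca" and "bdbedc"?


Comparing "aedaca" and "bdbedc" position by position:
  Position 0: 'a' vs 'b' => DIFFER
  Position 1: 'e' vs 'd' => DIFFER
  Position 2: 'd' vs 'b' => DIFFER
  Position 3: 'a' vs 'e' => DIFFER
  Position 4: 'c' vs 'd' => DIFFER
  Position 5: 'a' vs 'c' => DIFFER
Positions that differ: 6

6


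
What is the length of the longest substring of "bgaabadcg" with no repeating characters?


Input: "bgaabadcg"
Sliding window (track last position of each char):
  Position 0 ('b'): window [0,0] length 1 -- new best
  Position 1 ('g'): window [0,1] length 2 -- new best
  Position 2 ('a'): window [0,2] length 3 -- new best
  Position 3 ('a'): repeat (last at 2), move window start to 3
  Position 3 ('a'): window [3,3] length 1
  Position 4 ('b'): window [3,4] length 2
  Position 5 ('a'): repeat (last at 3), move window start to 4
  Position 5 ('a'): window [4,5] length 2
  Position 6 ('d'): window [4,6] length 3
  Position 7 ('c'): window [4,7] length 4 -- new best
  Position 8 ('g'): window [4,8] length 5 -- new best
Longest substring with no repeats: "badcg" with length 5

5


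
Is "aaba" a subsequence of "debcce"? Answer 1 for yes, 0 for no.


Check if "aaba" is a subsequence of "debcce"
Greedy scan:
  Position 0 ('d'): no match needed
  Position 1 ('e'): no match needed
  Position 2 ('b'): no match needed
  Position 3 ('c'): no match needed
  Position 4 ('c'): no match needed
  Position 5 ('e'): no match needed
Only matched 0/4 characters => not a subsequence

0


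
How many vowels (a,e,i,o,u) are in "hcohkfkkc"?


Input: hcohkfkkc
Checking each character:
  'h' at position 0: consonant
  'c' at position 1: consonant
  'o' at position 2: vowel (running total: 1)
  'h' at position 3: consonant
  'k' at position 4: consonant
  'f' at position 5: consonant
  'k' at position 6: consonant
  'k' at position 7: consonant
  'c' at position 8: consonant
Total vowels: 1

1


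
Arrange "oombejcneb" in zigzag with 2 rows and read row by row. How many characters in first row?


Zigzag "oombejcneb" into 2 rows:
Placing characters:
  'o' => row 0
  'o' => row 1
  'm' => row 0
  'b' => row 1
  'e' => row 0
  'j' => row 1
  'c' => row 0
  'n' => row 1
  'e' => row 0
  'b' => row 1
Rows:
  Row 0: "omece"
  Row 1: "objnb"
First row length: 5

5


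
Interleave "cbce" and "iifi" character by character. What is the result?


Interleaving "cbce" and "iifi":
  Position 0: 'c' from first, 'i' from second => "ci"
  Position 1: 'b' from first, 'i' from second => "bi"
  Position 2: 'c' from first, 'f' from second => "cf"
  Position 3: 'e' from first, 'i' from second => "ei"
Result: cibicfei

cibicfei


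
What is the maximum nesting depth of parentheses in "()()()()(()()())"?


Input: "()()()()(()()())"
Tracking depth:
  Position 0 '(': depth becomes 1
  Position 1 ')': depth becomes 0
  Position 2 '(': depth becomes 1
  Position 3 ')': depth becomes 0
  Position 4 '(': depth becomes 1
  Position 5 ')': depth becomes 0
  Position 6 '(': depth becomes 1
  Position 7 ')': depth becomes 0
  Position 8 '(': depth becomes 1
  Position 9 '(': depth becomes 2
  Position 10 ')': depth becomes 1
  Position 11 '(': depth becomes 2
  Position 12 ')': depth becomes 1
  Position 13 '(': depth becomes 2
  Position 14 ')': depth becomes 1
  Position 15 ')': depth becomes 0
Maximum depth reached: 2

2


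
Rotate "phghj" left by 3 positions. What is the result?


Input: "phghj", rotate left by 3
First 3 characters: "phg"
Remaining characters: "hj"
Concatenate remaining + first: "hj" + "phg" = "hjphg"

hjphg


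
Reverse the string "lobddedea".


Input: lobddedea
Reading characters right to left:
  Position 8: 'a'
  Position 7: 'e'
  Position 6: 'd'
  Position 5: 'e'
  Position 4: 'd'
  Position 3: 'd'
  Position 2: 'b'
  Position 1: 'o'
  Position 0: 'l'
Reversed: aededdbol

aededdbol


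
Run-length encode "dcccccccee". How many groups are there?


Input: dcccccccee
Scanning for consecutive runs:
  Group 1: 'd' x 1 (positions 0-0)
  Group 2: 'c' x 7 (positions 1-7)
  Group 3: 'e' x 2 (positions 8-9)
Total groups: 3

3


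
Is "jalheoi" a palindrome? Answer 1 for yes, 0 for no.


Input: jalheoi
Reversed: ioehlaj
  Compare pos 0 ('j') with pos 6 ('i'): MISMATCH
  Compare pos 1 ('a') with pos 5 ('o'): MISMATCH
  Compare pos 2 ('l') with pos 4 ('e'): MISMATCH
Result: not a palindrome

0


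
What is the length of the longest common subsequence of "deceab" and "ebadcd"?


LCS of "deceab" and "ebadcd"
DP table:
           e    b    a    d    c    d
      0    0    0    0    0    0    0
  d   0    0    0    0    1    1    1
  e   0    1    1    1    1    1    1
  c   0    1    1    1    1    2    2
  e   0    1    1    1    1    2    2
  a   0    1    1    2    2    2    2
  b   0    1    2    2    2    2    2
LCS length = dp[6][6] = 2

2


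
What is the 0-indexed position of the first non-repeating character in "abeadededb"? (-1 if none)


Input: abeadededb
Character frequencies:
  'a': 2
  'b': 2
  'd': 3
  'e': 3
Scanning left to right for freq == 1:
  Position 0 ('a'): freq=2, skip
  Position 1 ('b'): freq=2, skip
  Position 2 ('e'): freq=3, skip
  Position 3 ('a'): freq=2, skip
  Position 4 ('d'): freq=3, skip
  Position 5 ('e'): freq=3, skip
  Position 6 ('d'): freq=3, skip
  Position 7 ('e'): freq=3, skip
  Position 8 ('d'): freq=3, skip
  Position 9 ('b'): freq=2, skip
  No unique character found => answer = -1

-1


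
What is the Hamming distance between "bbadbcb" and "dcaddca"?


Comparing "bbadbcb" and "dcaddca" position by position:
  Position 0: 'b' vs 'd' => differ
  Position 1: 'b' vs 'c' => differ
  Position 2: 'a' vs 'a' => same
  Position 3: 'd' vs 'd' => same
  Position 4: 'b' vs 'd' => differ
  Position 5: 'c' vs 'c' => same
  Position 6: 'b' vs 'a' => differ
Total differences (Hamming distance): 4

4


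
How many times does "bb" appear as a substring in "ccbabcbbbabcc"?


Searching for "bb" in "ccbabcbbbabcc"
Scanning each position:
  Position 0: "cc" => no
  Position 1: "cb" => no
  Position 2: "ba" => no
  Position 3: "ab" => no
  Position 4: "bc" => no
  Position 5: "cb" => no
  Position 6: "bb" => MATCH
  Position 7: "bb" => MATCH
  Position 8: "ba" => no
  Position 9: "ab" => no
  Position 10: "bc" => no
  Position 11: "cc" => no
Total occurrences: 2

2


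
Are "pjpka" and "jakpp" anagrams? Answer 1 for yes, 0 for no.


Strings: "pjpka", "jakpp"
Sorted first:  ajkpp
Sorted second: ajkpp
Sorted forms match => anagrams

1


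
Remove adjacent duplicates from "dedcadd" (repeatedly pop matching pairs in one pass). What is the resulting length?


Input: dedcadd
Stack-based adjacent duplicate removal:
  Read 'd': push. Stack: d
  Read 'e': push. Stack: de
  Read 'd': push. Stack: ded
  Read 'c': push. Stack: dedc
  Read 'a': push. Stack: dedca
  Read 'd': push. Stack: dedcad
  Read 'd': matches stack top 'd' => pop. Stack: dedca
Final stack: "dedca" (length 5)

5


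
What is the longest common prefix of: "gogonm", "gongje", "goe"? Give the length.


Words: gogonm, gongje, goe
  Position 0: all 'g' => match
  Position 1: all 'o' => match
  Position 2: ('g', 'n', 'e') => mismatch, stop
LCP = "go" (length 2)

2


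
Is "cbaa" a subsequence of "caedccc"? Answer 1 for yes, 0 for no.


Check if "cbaa" is a subsequence of "caedccc"
Greedy scan:
  Position 0 ('c'): matches sub[0] = 'c'
  Position 1 ('a'): no match needed
  Position 2 ('e'): no match needed
  Position 3 ('d'): no match needed
  Position 4 ('c'): no match needed
  Position 5 ('c'): no match needed
  Position 6 ('c'): no match needed
Only matched 1/4 characters => not a subsequence

0


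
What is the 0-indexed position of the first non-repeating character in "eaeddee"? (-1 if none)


Input: eaeddee
Character frequencies:
  'a': 1
  'd': 2
  'e': 4
Scanning left to right for freq == 1:
  Position 0 ('e'): freq=4, skip
  Position 1 ('a'): unique! => answer = 1

1
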